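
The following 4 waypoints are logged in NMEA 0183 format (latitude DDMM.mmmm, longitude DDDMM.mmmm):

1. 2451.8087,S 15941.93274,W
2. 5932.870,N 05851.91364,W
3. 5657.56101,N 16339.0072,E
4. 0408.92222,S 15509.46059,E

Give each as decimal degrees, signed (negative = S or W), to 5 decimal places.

Point 1:
  Latitude: split at 2 digits → 24° and 51.8087′; 24 + 51.8087/60 = 24.863478
  S → negative
  Lon: degrees = first 3 digits = 159, minutes = 41.93274; 159 + 41.93274/60 = 159.698879
  W ⇒ negate
Point 2:
  φ: degrees = first 2 digits = 59, minutes = 32.87; 59 + 32.87/60 = 59.547833
  N ⇒ keep positive
  λ: degrees = first 3 digits = 58, minutes = 51.91364; 58 + 51.91364/60 = 58.865227
  W ⇒ negate
Point 3:
  Latitude: degrees = first 2 digits = 56, minutes = 57.56101; 56 + 57.56101/60 = 56.959350
  N → positive
  Longitude: degrees = first 3 digits = 163, minutes = 39.0072; 163 + 39.0072/60 = 163.650120
  E ⇒ keep positive
Point 4:
  Lat: split at 2 digits → 04° and 8.92222′; 4 + 8.92222/60 = 4.148704
  S → negative
  Lon: split at 3 digits → 155° and 9.46059′; 155 + 9.46059/60 = 155.157677
  E → positive

1. -24.86348, -159.69888
2. 59.54783, -58.86523
3. 56.95935, 163.65012
4. -4.14870, 155.15768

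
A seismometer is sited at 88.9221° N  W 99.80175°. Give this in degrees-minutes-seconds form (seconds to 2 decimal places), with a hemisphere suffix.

88°55′19.56″ N, 99°48′6.30″ W

Latitude: 0.922100° → 55.32600′; 0.32600 × 60 = 19.5600″
Lon: whole degrees 99; 48.10500′ → 48′ and 6.3000″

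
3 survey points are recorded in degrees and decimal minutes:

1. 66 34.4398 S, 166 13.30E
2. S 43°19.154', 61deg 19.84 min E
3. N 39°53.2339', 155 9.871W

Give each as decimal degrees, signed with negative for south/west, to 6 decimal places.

Point 1:
  φ: 34.4398′ = 0.573997°; total 66.5739967
  S ⇒ negate
  Longitude: 13.3′ = 0.221667°; total 166.2216667
  E → positive
Point 2:
  Latitude: 19.154′ = 0.319233°; total 43.3192333
  hemisphere S, so the sign is −
  λ: 61 + 19.84/60 = 61.3306667
  E ⇒ keep positive
Point 3:
  Lat: 39 + 53.2339/60 = 39.8872317
  N ⇒ keep positive
  λ: 9.871′ = 0.164517°; total 155.1645167
  hemisphere W, so the sign is −

1. -66.573997, 166.221667
2. -43.319233, 61.330667
3. 39.887232, -155.164517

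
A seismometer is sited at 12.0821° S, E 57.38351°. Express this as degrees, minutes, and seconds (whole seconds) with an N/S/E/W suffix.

12°04′56″ S, 57°23′1″ E

Latitude: whole degrees 12; 4.92600′ → 4′ and 55.56″
Longitude: whole degrees 57; 23.01060′ → 23′ and 0.64″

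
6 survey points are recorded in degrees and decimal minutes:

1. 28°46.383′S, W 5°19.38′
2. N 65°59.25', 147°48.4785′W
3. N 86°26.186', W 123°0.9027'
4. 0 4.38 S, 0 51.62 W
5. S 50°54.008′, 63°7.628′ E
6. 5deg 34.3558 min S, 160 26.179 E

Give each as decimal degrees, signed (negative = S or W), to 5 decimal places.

1. -28.77305, -5.32300
2. 65.98750, -147.80798
3. 86.43643, -123.01505
4. -0.07300, -0.86033
5. -50.90013, 63.12713
6. -5.57260, 160.43632

Point 1:
  Latitude: 46.383′ = 0.773050°; total 28.773050
  S → negative
  Lon: 19.38′ = 0.323000°; total 5.323000
  W → negative
Point 2:
  Latitude: 65 + 59.25/60 = 65.987500
  N → positive
  Longitude: 147 + 48.4785/60 = 147.807975
  W → negative
Point 3:
  φ: 86 + 26.186/60 = 86.436433
  N ⇒ keep positive
  λ: 0.9027′ = 0.015045°; total 123.015045
  W ⇒ negate
Point 4:
  Lat: 0 + 4.38/60 = 0.073000
  S ⇒ negate
  λ: 51.62′ = 0.860333°; total 0.860333
  W → negative
Point 5:
  Lat: 54.008′ = 0.900133°; total 50.900133
  hemisphere S, so the sign is −
  λ: 7.628′ = 0.127133°; total 63.127133
  E → positive
Point 6:
  Latitude: 34.3558′ = 0.572597°; total 5.572597
  S → negative
  Longitude: 160 + 26.179/60 = 160.436317
  E ⇒ keep positive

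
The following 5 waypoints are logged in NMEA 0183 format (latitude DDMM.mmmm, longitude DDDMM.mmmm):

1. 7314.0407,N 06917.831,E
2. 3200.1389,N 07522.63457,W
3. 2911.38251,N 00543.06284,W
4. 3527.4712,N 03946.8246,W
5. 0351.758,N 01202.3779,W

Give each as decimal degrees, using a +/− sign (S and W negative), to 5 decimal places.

Point 1:
  φ: split at 2 digits → 73° and 14.0407′; 73 + 14.0407/60 = 73.234012
  N → positive
  Longitude: degrees = first 3 digits = 69, minutes = 17.831; 69 + 17.831/60 = 69.297183
  E → positive
Point 2:
  φ: split at 2 digits → 32° and 0.1389′; 32 + 0.1389/60 = 32.002315
  N ⇒ keep positive
  Lon: degrees = first 3 digits = 75, minutes = 22.63457; 75 + 22.63457/60 = 75.377243
  W → negative
Point 3:
  Lat: split at 2 digits → 29° and 11.38251′; 29 + 11.38251/60 = 29.189709
  N ⇒ keep positive
  λ: degrees = first 3 digits = 5, minutes = 43.06284; 5 + 43.06284/60 = 5.717714
  W ⇒ negate
Point 4:
  φ: degrees = first 2 digits = 35, minutes = 27.4712; 35 + 27.4712/60 = 35.457853
  N ⇒ keep positive
  Lon: degrees = first 3 digits = 39, minutes = 46.8246; 39 + 46.8246/60 = 39.780410
  hemisphere W, so the sign is −
Point 5:
  Lat: split at 2 digits → 03° and 51.758′; 3 + 51.758/60 = 3.862633
  N → positive
  λ: degrees = first 3 digits = 12, minutes = 2.3779; 12 + 2.3779/60 = 12.039632
  W ⇒ negate

1. 73.23401, 69.29718
2. 32.00232, -75.37724
3. 29.18971, -5.71771
4. 35.45785, -39.78041
5. 3.86263, -12.03963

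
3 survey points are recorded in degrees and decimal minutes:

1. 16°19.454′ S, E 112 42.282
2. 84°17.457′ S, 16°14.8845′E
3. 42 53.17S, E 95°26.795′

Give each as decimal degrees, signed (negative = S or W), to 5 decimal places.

1. -16.32423, 112.70470
2. -84.29095, 16.24808
3. -42.88617, 95.44658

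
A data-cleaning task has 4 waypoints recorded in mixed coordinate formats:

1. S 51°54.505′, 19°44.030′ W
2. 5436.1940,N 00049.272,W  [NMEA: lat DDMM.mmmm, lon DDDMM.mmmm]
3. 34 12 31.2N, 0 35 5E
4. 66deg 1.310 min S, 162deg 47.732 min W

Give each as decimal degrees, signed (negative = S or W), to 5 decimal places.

Point 1:
  Lat: 54.505′ = 0.908417°; total 51.908417
  S → negative
  Lon: 19 + 44.03/60 = 19.733833
  hemisphere W, so the sign is −
Point 2:
  φ: split at 2 digits → 54° and 36.194′; 54 + 36.194/60 = 54.603233
  N → positive
  λ: degrees = first 3 digits = 0, minutes = 49.272; 0 + 49.272/60 = 0.821200
  hemisphere W, so the sign is −
Point 3:
  Latitude: 34° + 12/60 + 31.2/3600 = 34 + 0.200000 + 0.008667 = 34.208667
  N ⇒ keep positive
  Longitude: 0 + 35/60 + 5/3600 = 0.584722
  E ⇒ keep positive
Point 4:
  Latitude: 1.31′ = 0.021833°; total 66.021833
  S → negative
  Longitude: 162 + 47.732/60 = 162.795533
  hemisphere W, so the sign is −

1. -51.90842, -19.73383
2. 54.60323, -0.82120
3. 34.20867, 0.58472
4. -66.02183, -162.79553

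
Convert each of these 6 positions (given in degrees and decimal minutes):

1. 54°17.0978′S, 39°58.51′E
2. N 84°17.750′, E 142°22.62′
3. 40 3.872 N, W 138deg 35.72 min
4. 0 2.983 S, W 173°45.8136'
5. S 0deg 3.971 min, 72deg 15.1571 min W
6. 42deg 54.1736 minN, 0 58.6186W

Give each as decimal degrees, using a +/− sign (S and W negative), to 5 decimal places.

Point 1:
  Lat: 54 + 17.0978/60 = 54.284963
  hemisphere S, so the sign is −
  Longitude: 39 + 58.51/60 = 39.975167
  E → positive
Point 2:
  Lat: 17.75′ = 0.295833°; total 84.295833
  N ⇒ keep positive
  Lon: 142 + 22.62/60 = 142.377000
  E ⇒ keep positive
Point 3:
  Lat: 40 + 3.872/60 = 40.064533
  N → positive
  Lon: 35.72′ = 0.595333°; total 138.595333
  hemisphere W, so the sign is −
Point 4:
  Lat: 0 + 2.983/60 = 0.049717
  S → negative
  λ: 173 + 45.8136/60 = 173.763560
  W ⇒ negate
Point 5:
  Lat: 0 + 3.971/60 = 0.066183
  hemisphere S, so the sign is −
  λ: 15.1571′ = 0.252618°; total 72.252618
  W → negative
Point 6:
  φ: 54.1736′ = 0.902893°; total 42.902893
  N → positive
  Longitude: 0 + 58.6186/60 = 0.976977
  hemisphere W, so the sign is −

1. -54.28496, 39.97517
2. 84.29583, 142.37700
3. 40.06453, -138.59533
4. -0.04972, -173.76356
5. -0.06618, -72.25262
6. 42.90289, -0.97698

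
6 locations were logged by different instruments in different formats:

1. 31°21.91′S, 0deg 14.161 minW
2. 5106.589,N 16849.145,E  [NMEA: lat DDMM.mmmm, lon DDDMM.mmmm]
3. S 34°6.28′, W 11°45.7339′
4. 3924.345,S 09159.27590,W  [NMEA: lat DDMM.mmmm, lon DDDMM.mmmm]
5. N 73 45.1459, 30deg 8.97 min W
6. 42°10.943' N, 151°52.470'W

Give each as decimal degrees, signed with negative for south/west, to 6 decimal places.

Point 1:
  Latitude: 21.91′ = 0.365167°; total 31.3651667
  S → negative
  Lon: 14.161′ = 0.236017°; total 0.2360167
  W ⇒ negate
Point 2:
  φ: split at 2 digits → 51° and 6.589′; 51 + 6.589/60 = 51.1098167
  N → positive
  Longitude: degrees = first 3 digits = 168, minutes = 49.145; 168 + 49.145/60 = 168.8190833
  E → positive
Point 3:
  φ: 34 + 6.28/60 = 34.1046667
  S ⇒ negate
  Longitude: 11 + 45.7339/60 = 11.7622317
  W ⇒ negate
Point 4:
  Latitude: degrees = first 2 digits = 39, minutes = 24.345; 39 + 24.345/60 = 39.4057500
  S → negative
  λ: split at 3 digits → 091° and 59.2759′; 91 + 59.2759/60 = 91.9879317
  hemisphere W, so the sign is −
Point 5:
  φ: 73 + 45.1459/60 = 73.7524317
  N ⇒ keep positive
  Lon: 30 + 8.97/60 = 30.1495000
  W ⇒ negate
Point 6:
  Latitude: 10.943′ = 0.182383°; total 42.1823833
  N ⇒ keep positive
  Lon: 52.47′ = 0.874500°; total 151.8745000
  W ⇒ negate

1. -31.365167, -0.236017
2. 51.109817, 168.819083
3. -34.104667, -11.762232
4. -39.405750, -91.987932
5. 73.752432, -30.149500
6. 42.182383, -151.874500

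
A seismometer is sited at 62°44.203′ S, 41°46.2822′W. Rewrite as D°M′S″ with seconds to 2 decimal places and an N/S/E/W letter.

Lat: 44.20300′ → 44′ and 0.20300 × 60 = 12.1800″
λ: fractional minutes 0.28220 × 60 = 16.9320″

62°44′12.18″ S, 41°46′16.93″ W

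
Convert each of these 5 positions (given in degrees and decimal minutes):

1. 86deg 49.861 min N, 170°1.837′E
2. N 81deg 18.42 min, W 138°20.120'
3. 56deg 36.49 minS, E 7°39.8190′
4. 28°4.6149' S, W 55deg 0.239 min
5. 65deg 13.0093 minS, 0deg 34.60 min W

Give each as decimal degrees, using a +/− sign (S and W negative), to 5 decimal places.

1. 86.83102, 170.03062
2. 81.30700, -138.33533
3. -56.60817, 7.66365
4. -28.07692, -55.00398
5. -65.21682, -0.57667

Point 1:
  Latitude: 49.861′ = 0.831017°; total 86.831017
  N ⇒ keep positive
  λ: 1.837′ = 0.030617°; total 170.030617
  E ⇒ keep positive
Point 2:
  Lat: 18.42′ = 0.307000°; total 81.307000
  N → positive
  Longitude: 20.12′ = 0.335333°; total 138.335333
  W → negative
Point 3:
  Lat: 36.49′ = 0.608167°; total 56.608167
  hemisphere S, so the sign is −
  λ: 7 + 39.819/60 = 7.663650
  E → positive
Point 4:
  φ: 4.6149′ = 0.076915°; total 28.076915
  S → negative
  Lon: 0.239′ = 0.003983°; total 55.003983
  W → negative
Point 5:
  Latitude: 65 + 13.0093/60 = 65.216822
  S → negative
  Lon: 0 + 34.6/60 = 0.576667
  W ⇒ negate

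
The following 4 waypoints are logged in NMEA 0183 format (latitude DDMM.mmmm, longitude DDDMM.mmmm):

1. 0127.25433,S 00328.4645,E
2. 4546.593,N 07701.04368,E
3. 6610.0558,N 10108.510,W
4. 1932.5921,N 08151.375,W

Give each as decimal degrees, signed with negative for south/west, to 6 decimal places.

1. -1.454239, 3.474408
2. 45.776550, 77.017395
3. 66.167597, -101.141833
4. 19.543202, -81.856250

Point 1:
  φ: degrees = first 2 digits = 1, minutes = 27.25433; 1 + 27.25433/60 = 1.4542388
  S → negative
  Lon: degrees = first 3 digits = 3, minutes = 28.4645; 3 + 28.4645/60 = 3.4744083
  E → positive
Point 2:
  φ: split at 2 digits → 45° and 46.593′; 45 + 46.593/60 = 45.7765500
  N ⇒ keep positive
  λ: degrees = first 3 digits = 77, minutes = 1.04368; 77 + 1.04368/60 = 77.0173947
  E → positive
Point 3:
  φ: split at 2 digits → 66° and 10.0558′; 66 + 10.0558/60 = 66.1675967
  N → positive
  Longitude: degrees = first 3 digits = 101, minutes = 8.51; 101 + 8.51/60 = 101.1418333
  W ⇒ negate
Point 4:
  Latitude: split at 2 digits → 19° and 32.5921′; 19 + 32.5921/60 = 19.5432017
  N → positive
  Lon: degrees = first 3 digits = 81, minutes = 51.375; 81 + 51.375/60 = 81.8562500
  W ⇒ negate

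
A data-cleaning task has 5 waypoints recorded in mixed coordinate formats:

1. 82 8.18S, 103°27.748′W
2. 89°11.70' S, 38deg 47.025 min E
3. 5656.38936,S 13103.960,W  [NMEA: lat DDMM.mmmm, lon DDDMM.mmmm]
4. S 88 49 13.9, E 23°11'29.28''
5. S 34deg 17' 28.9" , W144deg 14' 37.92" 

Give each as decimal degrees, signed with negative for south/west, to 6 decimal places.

1. -82.136333, -103.462467
2. -89.195000, 38.783750
3. -56.939823, -131.066000
4. -88.820528, 23.191467
5. -34.291361, -144.243867

Point 1:
  Latitude: 82 + 8.18/60 = 82.1363333
  hemisphere S, so the sign is −
  Longitude: 103 + 27.748/60 = 103.4624667
  hemisphere W, so the sign is −
Point 2:
  φ: 89 + 11.7/60 = 89.1950000
  S ⇒ negate
  Longitude: 47.025′ = 0.783750°; total 38.7837500
  E ⇒ keep positive
Point 3:
  Lat: degrees = first 2 digits = 56, minutes = 56.38936; 56 + 56.38936/60 = 56.9398227
  hemisphere S, so the sign is −
  Longitude: degrees = first 3 digits = 131, minutes = 3.96; 131 + 3.96/60 = 131.0660000
  W ⇒ negate
Point 4:
  φ: 88 + 49/60 + 13.9/3600 = 88.8205278
  S ⇒ negate
  Lon: 23° + 11/60 + 29.28/3600 = 23 + 0.183333 + 0.008133 = 23.1914667
  E ⇒ keep positive
Point 5:
  Lat: 17′ + 28.9″ = 17.48167′; 34 + 17.48167/60 = 34.2913611
  S → negative
  λ: 144° + 14/60 + 37.92/3600 = 144 + 0.233333 + 0.010533 = 144.2438667
  hemisphere W, so the sign is −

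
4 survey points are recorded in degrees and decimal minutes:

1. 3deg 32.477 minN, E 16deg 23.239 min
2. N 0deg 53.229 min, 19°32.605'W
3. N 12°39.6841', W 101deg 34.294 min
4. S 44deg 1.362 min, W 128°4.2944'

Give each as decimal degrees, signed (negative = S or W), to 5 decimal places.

1. 3.54128, 16.38732
2. 0.88715, -19.54342
3. 12.66140, -101.57157
4. -44.02270, -128.07157

Point 1:
  Latitude: 32.477′ = 0.541283°; total 3.541283
  N → positive
  Lon: 16 + 23.239/60 = 16.387317
  E → positive
Point 2:
  φ: 53.229′ = 0.887150°; total 0.887150
  N → positive
  Lon: 19 + 32.605/60 = 19.543417
  W ⇒ negate
Point 3:
  Lat: 12 + 39.6841/60 = 12.661402
  N ⇒ keep positive
  λ: 34.294′ = 0.571567°; total 101.571567
  W ⇒ negate
Point 4:
  φ: 1.362′ = 0.022700°; total 44.022700
  S ⇒ negate
  λ: 128 + 4.2944/60 = 128.071573
  hemisphere W, so the sign is −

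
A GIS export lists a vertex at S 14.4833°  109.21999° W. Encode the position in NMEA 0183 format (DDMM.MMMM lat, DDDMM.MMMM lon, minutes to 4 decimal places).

1428.9980,S / 10913.1994,W

Latitude: 14° + 0.483300 × 60 = 14° 28.998000′
Longitude: fractional part 0.219990 → 13.199400 minutes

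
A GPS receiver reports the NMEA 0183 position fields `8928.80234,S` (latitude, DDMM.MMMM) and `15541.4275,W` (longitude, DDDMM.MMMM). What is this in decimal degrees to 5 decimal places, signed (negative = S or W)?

-89.48004, -155.69046

Latitude: degrees = first 2 digits = 89, minutes = 28.80234; 89 + 28.80234/60 = 89.480039
S ⇒ negate
λ: split at 3 digits → 155° and 41.4275′; 155 + 41.4275/60 = 155.690458
hemisphere W, so the sign is −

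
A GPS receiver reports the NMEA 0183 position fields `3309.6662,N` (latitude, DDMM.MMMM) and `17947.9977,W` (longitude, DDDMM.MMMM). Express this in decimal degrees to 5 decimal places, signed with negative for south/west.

Latitude: degrees = first 2 digits = 33, minutes = 9.6662; 33 + 9.6662/60 = 33.161103
N ⇒ keep positive
Longitude: degrees = first 3 digits = 179, minutes = 47.9977; 179 + 47.9977/60 = 179.799962
W ⇒ negate

33.16110, -179.79996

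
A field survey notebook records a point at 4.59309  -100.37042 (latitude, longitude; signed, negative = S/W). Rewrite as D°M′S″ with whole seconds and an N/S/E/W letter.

4°35′35″ N, 100°22′14″ W

Latitude: 0.593090° → 35.58540′; 0.58540 × 60 = 35.12″
Longitude is negative → W; |value| = 100.370420
Longitude: whole degrees 100; 22.22520′ → 22′ and 13.51″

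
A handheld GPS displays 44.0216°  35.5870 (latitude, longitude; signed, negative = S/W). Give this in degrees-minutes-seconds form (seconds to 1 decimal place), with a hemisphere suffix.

44°01′17.8″ N, 35°35′13.2″ E

Latitude: 0.021600 × 60 = 1.29600′ → 1′, remainder × 60 = 17.760″
Longitude: whole degrees 35; 35.22000′ → 35′ and 13.200″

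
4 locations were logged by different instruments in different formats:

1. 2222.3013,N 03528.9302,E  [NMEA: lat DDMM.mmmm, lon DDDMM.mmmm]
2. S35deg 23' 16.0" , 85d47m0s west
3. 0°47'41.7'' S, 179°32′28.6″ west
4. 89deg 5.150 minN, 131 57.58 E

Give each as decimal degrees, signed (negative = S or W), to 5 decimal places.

1. 22.37169, 35.48217
2. -35.38778, -85.78333
3. -0.79492, -179.54128
4. 89.08583, 131.95967

Point 1:
  Lat: degrees = first 2 digits = 22, minutes = 22.3013; 22 + 22.3013/60 = 22.371688
  N ⇒ keep positive
  Lon: degrees = first 3 digits = 35, minutes = 28.9302; 35 + 28.9302/60 = 35.482170
  E → positive
Point 2:
  Lat: 23′ + 16″ = 23.26667′; 35 + 23.26667/60 = 35.387778
  hemisphere S, so the sign is −
  Longitude: 85 + 47/60 + 0/3600 = 85.783333
  W ⇒ negate
Point 3:
  Lat: 47′ + 41.7″ = 47.69500′; 0 + 47.69500/60 = 0.794917
  hemisphere S, so the sign is −
  Lon: 179° + 32/60 + 28.6/3600 = 179 + 0.533333 + 0.007944 = 179.541278
  W ⇒ negate
Point 4:
  φ: 89 + 5.15/60 = 89.085833
  N → positive
  Lon: 131 + 57.58/60 = 131.959667
  E → positive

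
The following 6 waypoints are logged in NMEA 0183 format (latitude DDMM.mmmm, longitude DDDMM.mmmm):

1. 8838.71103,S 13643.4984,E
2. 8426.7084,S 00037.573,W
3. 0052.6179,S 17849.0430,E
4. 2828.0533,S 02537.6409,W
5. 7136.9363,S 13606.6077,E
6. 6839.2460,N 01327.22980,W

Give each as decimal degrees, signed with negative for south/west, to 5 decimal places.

1. -88.64518, 136.72497
2. -84.44514, -0.62622
3. -0.87697, 178.81738
4. -28.46756, -25.62735
5. -71.61561, 136.11013
6. 68.65410, -13.45383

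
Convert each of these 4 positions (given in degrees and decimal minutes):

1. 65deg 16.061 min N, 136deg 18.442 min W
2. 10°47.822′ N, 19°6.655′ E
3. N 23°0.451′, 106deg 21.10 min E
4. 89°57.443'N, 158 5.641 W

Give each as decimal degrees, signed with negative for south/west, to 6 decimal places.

Point 1:
  Latitude: 65 + 16.061/60 = 65.2676833
  N → positive
  Lon: 136 + 18.442/60 = 136.3073667
  W → negative
Point 2:
  φ: 47.822′ = 0.797033°; total 10.7970333
  N → positive
  λ: 19 + 6.655/60 = 19.1109167
  E ⇒ keep positive
Point 3:
  Latitude: 0.451′ = 0.007517°; total 23.0075167
  N ⇒ keep positive
  Longitude: 21.1′ = 0.351667°; total 106.3516667
  E → positive
Point 4:
  φ: 57.443′ = 0.957383°; total 89.9573833
  N → positive
  λ: 5.641′ = 0.094017°; total 158.0940167
  W → negative

1. 65.267683, -136.307367
2. 10.797033, 19.110917
3. 23.007517, 106.351667
4. 89.957383, -158.094017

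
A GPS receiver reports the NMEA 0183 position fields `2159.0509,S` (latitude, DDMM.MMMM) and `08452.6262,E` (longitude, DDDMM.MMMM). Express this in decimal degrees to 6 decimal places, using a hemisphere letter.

21.984182° S, 84.877103° E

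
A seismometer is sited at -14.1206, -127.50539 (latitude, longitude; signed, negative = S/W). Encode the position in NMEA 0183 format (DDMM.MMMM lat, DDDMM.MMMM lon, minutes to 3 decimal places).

1407.236,S / 12730.323,W

Latitude is negative → S; |value| = 14.120600
Latitude: 14° + 0.120600 × 60 = 14° 7.23600′
Longitude is negative → W; |value| = 127.505390
Lon: minutes = (127.505390 − 127) × 60 = 30.32340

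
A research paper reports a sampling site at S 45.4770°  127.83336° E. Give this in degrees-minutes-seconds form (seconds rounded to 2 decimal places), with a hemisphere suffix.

Latitude: 0.477000 × 60 = 28.62000′ → 28′, remainder × 60 = 37.2000″
Longitude: 0.833360 × 60 = 50.00160′ → 50′, remainder × 60 = 0.0960″

45°28′37.20″ S, 127°50′0.10″ E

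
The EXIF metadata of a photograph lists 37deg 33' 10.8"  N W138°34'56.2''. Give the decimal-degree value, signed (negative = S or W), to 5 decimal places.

37.55300, -138.58228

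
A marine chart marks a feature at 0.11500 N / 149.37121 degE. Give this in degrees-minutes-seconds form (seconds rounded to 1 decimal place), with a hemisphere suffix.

φ: whole degrees 0; 6.90000′ → 6′ and 54.000″
Lon: 0.371210 × 60 = 22.27260′ → 22′, remainder × 60 = 16.356″

0°06′54.0″ N, 149°22′16.4″ E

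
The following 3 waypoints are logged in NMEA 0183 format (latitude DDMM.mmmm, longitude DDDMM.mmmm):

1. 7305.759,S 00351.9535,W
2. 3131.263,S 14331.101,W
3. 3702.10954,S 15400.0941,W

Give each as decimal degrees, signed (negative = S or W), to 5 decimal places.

Point 1:
  Latitude: split at 2 digits → 73° and 5.759′; 73 + 5.759/60 = 73.095983
  S ⇒ negate
  λ: degrees = first 3 digits = 3, minutes = 51.9535; 3 + 51.9535/60 = 3.865892
  W ⇒ negate
Point 2:
  Latitude: split at 2 digits → 31° and 31.263′; 31 + 31.263/60 = 31.521050
  S ⇒ negate
  λ: split at 3 digits → 143° and 31.101′; 143 + 31.101/60 = 143.518350
  hemisphere W, so the sign is −
Point 3:
  Latitude: split at 2 digits → 37° and 2.10954′; 37 + 2.10954/60 = 37.035159
  hemisphere S, so the sign is −
  Longitude: degrees = first 3 digits = 154, minutes = 0.0941; 154 + 0.0941/60 = 154.001568
  hemisphere W, so the sign is −

1. -73.09598, -3.86589
2. -31.52105, -143.51835
3. -37.03516, -154.00157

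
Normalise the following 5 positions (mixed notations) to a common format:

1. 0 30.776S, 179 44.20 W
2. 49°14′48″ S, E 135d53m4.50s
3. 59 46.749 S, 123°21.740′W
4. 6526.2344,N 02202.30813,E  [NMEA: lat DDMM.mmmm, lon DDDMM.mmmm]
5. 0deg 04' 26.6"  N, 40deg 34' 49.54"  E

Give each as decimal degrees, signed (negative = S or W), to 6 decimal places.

1. -0.512933, -179.736667
2. -49.246667, 135.884583
3. -59.779150, -123.362333
4. 65.437240, 22.038469
5. 0.074056, 40.580428

Point 1:
  Latitude: 0 + 30.776/60 = 0.5129333
  hemisphere S, so the sign is −
  Longitude: 44.2′ = 0.736667°; total 179.7366667
  hemisphere W, so the sign is −
Point 2:
  Lat: 49 + 14/60 + 48/3600 = 49.2466667
  S → negative
  λ: 53′ + 4.5″ = 53.07500′; 135 + 53.07500/60 = 135.8845833
  E ⇒ keep positive
Point 3:
  Latitude: 59 + 46.749/60 = 59.7791500
  S → negative
  λ: 123 + 21.74/60 = 123.3623333
  hemisphere W, so the sign is −
Point 4:
  Lat: degrees = first 2 digits = 65, minutes = 26.2344; 65 + 26.2344/60 = 65.4372400
  N → positive
  Lon: split at 3 digits → 022° and 2.30813′; 22 + 2.30813/60 = 22.0384688
  E → positive
Point 5:
  φ: 0 + 4/60 + 26.6/3600 = 0.0740556
  N ⇒ keep positive
  Lon: 40° + 34/60 + 49.54/3600 = 40 + 0.566667 + 0.013761 = 40.5804278
  E ⇒ keep positive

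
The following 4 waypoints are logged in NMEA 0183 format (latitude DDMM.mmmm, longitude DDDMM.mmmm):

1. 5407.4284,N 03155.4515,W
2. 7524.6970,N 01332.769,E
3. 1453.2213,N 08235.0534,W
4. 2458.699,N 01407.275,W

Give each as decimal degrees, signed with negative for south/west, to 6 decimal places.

1. 54.123807, -31.924192
2. 75.411617, 13.546150
3. 14.887022, -82.584223
4. 24.978317, -14.121250

Point 1:
  φ: degrees = first 2 digits = 54, minutes = 7.4284; 54 + 7.4284/60 = 54.1238067
  N → positive
  Lon: degrees = first 3 digits = 31, minutes = 55.4515; 31 + 55.4515/60 = 31.9241917
  hemisphere W, so the sign is −
Point 2:
  Latitude: degrees = first 2 digits = 75, minutes = 24.697; 75 + 24.697/60 = 75.4116167
  N ⇒ keep positive
  Lon: degrees = first 3 digits = 13, minutes = 32.769; 13 + 32.769/60 = 13.5461500
  E ⇒ keep positive
Point 3:
  Lat: split at 2 digits → 14° and 53.2213′; 14 + 53.2213/60 = 14.8870217
  N → positive
  Lon: degrees = first 3 digits = 82, minutes = 35.0534; 82 + 35.0534/60 = 82.5842233
  W ⇒ negate
Point 4:
  φ: degrees = first 2 digits = 24, minutes = 58.699; 24 + 58.699/60 = 24.9783167
  N → positive
  λ: degrees = first 3 digits = 14, minutes = 7.275; 14 + 7.275/60 = 14.1212500
  hemisphere W, so the sign is −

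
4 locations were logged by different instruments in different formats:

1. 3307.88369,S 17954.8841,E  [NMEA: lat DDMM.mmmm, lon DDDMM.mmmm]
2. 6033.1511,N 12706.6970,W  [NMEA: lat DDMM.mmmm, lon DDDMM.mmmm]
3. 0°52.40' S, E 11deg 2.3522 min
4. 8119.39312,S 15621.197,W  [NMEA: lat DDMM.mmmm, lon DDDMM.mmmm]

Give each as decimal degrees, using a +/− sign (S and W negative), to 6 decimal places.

Point 1:
  Lat: degrees = first 2 digits = 33, minutes = 7.88369; 33 + 7.88369/60 = 33.1313948
  S ⇒ negate
  Longitude: degrees = first 3 digits = 179, minutes = 54.8841; 179 + 54.8841/60 = 179.9147350
  E → positive
Point 2:
  Lat: degrees = first 2 digits = 60, minutes = 33.1511; 60 + 33.1511/60 = 60.5525183
  N → positive
  λ: split at 3 digits → 127° and 6.697′; 127 + 6.697/60 = 127.1116167
  hemisphere W, so the sign is −
Point 3:
  Lat: 0 + 52.4/60 = 0.8733333
  S → negative
  Longitude: 2.3522′ = 0.039203°; total 11.0392033
  E → positive
Point 4:
  φ: degrees = first 2 digits = 81, minutes = 19.39312; 81 + 19.39312/60 = 81.3232187
  S → negative
  Lon: degrees = first 3 digits = 156, minutes = 21.197; 156 + 21.197/60 = 156.3532833
  hemisphere W, so the sign is −

1. -33.131395, 179.914735
2. 60.552518, -127.111617
3. -0.873333, 11.039203
4. -81.323219, -156.353283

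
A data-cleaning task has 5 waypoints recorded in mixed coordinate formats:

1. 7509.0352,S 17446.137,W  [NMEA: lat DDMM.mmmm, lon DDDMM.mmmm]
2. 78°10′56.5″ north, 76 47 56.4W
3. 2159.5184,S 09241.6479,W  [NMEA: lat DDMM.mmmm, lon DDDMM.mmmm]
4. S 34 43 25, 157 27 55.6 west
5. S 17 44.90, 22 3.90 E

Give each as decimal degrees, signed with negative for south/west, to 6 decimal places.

1. -75.150587, -174.768950
2. 78.182361, -76.799000
3. -21.991973, -92.694132
4. -34.723611, -157.465444
5. -17.748333, 22.065000

Point 1:
  Latitude: degrees = first 2 digits = 75, minutes = 9.0352; 75 + 9.0352/60 = 75.1505867
  S → negative
  λ: degrees = first 3 digits = 174, minutes = 46.137; 174 + 46.137/60 = 174.7689500
  hemisphere W, so the sign is −
Point 2:
  φ: 78° + 10/60 + 56.5/3600 = 78 + 0.166667 + 0.015694 = 78.1823611
  N ⇒ keep positive
  Longitude: 76 + 47/60 + 56.4/3600 = 76.7990000
  W → negative
Point 3:
  φ: degrees = first 2 digits = 21, minutes = 59.5184; 21 + 59.5184/60 = 21.9919733
  S ⇒ negate
  Lon: split at 3 digits → 092° and 41.6479′; 92 + 41.6479/60 = 92.6941317
  W ⇒ negate
Point 4:
  Latitude: 34 + 43/60 + 25/3600 = 34.7236111
  hemisphere S, so the sign is −
  Lon: 157° + 27/60 + 55.6/3600 = 157 + 0.450000 + 0.015444 = 157.4654444
  W → negative
Point 5:
  Latitude: 17 + 44.9/60 = 17.7483333
  S → negative
  Lon: 22 + 3.9/60 = 22.0650000
  E → positive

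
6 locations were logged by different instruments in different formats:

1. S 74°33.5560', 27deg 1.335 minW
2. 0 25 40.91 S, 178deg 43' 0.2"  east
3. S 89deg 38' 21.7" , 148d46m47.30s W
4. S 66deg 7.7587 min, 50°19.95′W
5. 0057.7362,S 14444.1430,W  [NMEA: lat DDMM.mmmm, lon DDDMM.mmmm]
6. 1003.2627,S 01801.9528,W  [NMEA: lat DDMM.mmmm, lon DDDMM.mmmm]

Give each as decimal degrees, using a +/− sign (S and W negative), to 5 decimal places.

Point 1:
  Lat: 74 + 33.556/60 = 74.559267
  hemisphere S, so the sign is −
  λ: 1.335′ = 0.022250°; total 27.022250
  W ⇒ negate
Point 2:
  Lat: 0° + 25/60 + 40.91/3600 = 0 + 0.416667 + 0.011364 = 0.428031
  S → negative
  λ: 178° + 43/60 + 0.2/3600 = 178 + 0.716667 + 0.000056 = 178.716722
  E → positive
Point 3:
  Lat: 89° + 38/60 + 21.7/3600 = 89 + 0.633333 + 0.006028 = 89.639361
  hemisphere S, so the sign is −
  λ: 148 + 46/60 + 47.3/3600 = 148.779806
  W → negative
Point 4:
  Latitude: 66 + 7.7587/60 = 66.129312
  S → negative
  Lon: 19.95′ = 0.332500°; total 50.332500
  hemisphere W, so the sign is −
Point 5:
  Lat: split at 2 digits → 00° and 57.7362′; 0 + 57.7362/60 = 0.962270
  hemisphere S, so the sign is −
  Lon: split at 3 digits → 144° and 44.143′; 144 + 44.143/60 = 144.735717
  W → negative
Point 6:
  φ: split at 2 digits → 10° and 3.2627′; 10 + 3.2627/60 = 10.054378
  hemisphere S, so the sign is −
  λ: degrees = first 3 digits = 18, minutes = 1.9528; 18 + 1.9528/60 = 18.032547
  W ⇒ negate

1. -74.55927, -27.02225
2. -0.42803, 178.71672
3. -89.63936, -148.77981
4. -66.12931, -50.33250
5. -0.96227, -144.73572
6. -10.05438, -18.03255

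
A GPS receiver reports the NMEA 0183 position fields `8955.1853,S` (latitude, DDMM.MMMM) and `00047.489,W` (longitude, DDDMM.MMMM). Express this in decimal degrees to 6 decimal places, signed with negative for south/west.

-89.919755, -0.791483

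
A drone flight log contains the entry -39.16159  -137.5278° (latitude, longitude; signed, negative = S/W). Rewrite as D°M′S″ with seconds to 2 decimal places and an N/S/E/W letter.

Latitude is negative → S; |value| = 39.161590
Latitude: 0.161590° → 9.69540′; 0.69540 × 60 = 41.7240″
Longitude is negative → W; |value| = 137.527800
λ: 0.527800 × 60 = 31.66800′ → 31′, remainder × 60 = 40.0800″

39°09′41.72″ S, 137°31′40.08″ W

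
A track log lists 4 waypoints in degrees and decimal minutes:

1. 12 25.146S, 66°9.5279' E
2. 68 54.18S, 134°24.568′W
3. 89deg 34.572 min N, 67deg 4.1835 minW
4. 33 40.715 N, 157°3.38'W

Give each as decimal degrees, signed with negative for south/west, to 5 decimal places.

Point 1:
  φ: 25.146′ = 0.419100°; total 12.419100
  S ⇒ negate
  Lon: 9.5279′ = 0.158798°; total 66.158798
  E ⇒ keep positive
Point 2:
  Latitude: 54.18′ = 0.903000°; total 68.903000
  S ⇒ negate
  Lon: 134 + 24.568/60 = 134.409467
  W ⇒ negate
Point 3:
  φ: 34.572′ = 0.576200°; total 89.576200
  N ⇒ keep positive
  Lon: 4.1835′ = 0.069725°; total 67.069725
  hemisphere W, so the sign is −
Point 4:
  φ: 40.715′ = 0.678583°; total 33.678583
  N ⇒ keep positive
  Lon: 157 + 3.38/60 = 157.056333
  hemisphere W, so the sign is −

1. -12.41910, 66.15880
2. -68.90300, -134.40947
3. 89.57620, -67.06973
4. 33.67858, -157.05633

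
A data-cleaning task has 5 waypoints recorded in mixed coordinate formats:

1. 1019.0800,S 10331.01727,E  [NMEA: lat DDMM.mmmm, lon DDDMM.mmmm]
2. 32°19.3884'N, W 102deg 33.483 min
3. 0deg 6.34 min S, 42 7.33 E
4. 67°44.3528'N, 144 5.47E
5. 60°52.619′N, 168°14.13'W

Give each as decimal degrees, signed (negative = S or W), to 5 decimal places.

Point 1:
  φ: split at 2 digits → 10° and 19.08′; 10 + 19.08/60 = 10.318000
  hemisphere S, so the sign is −
  Lon: split at 3 digits → 103° and 31.01727′; 103 + 31.01727/60 = 103.516955
  E ⇒ keep positive
Point 2:
  Lat: 32 + 19.3884/60 = 32.323140
  N → positive
  Lon: 33.483′ = 0.558050°; total 102.558050
  W ⇒ negate
Point 3:
  Latitude: 0 + 6.34/60 = 0.105667
  S ⇒ negate
  λ: 7.33′ = 0.122167°; total 42.122167
  E → positive
Point 4:
  Latitude: 67 + 44.3528/60 = 67.739213
  N ⇒ keep positive
  Lon: 144 + 5.47/60 = 144.091167
  E → positive
Point 5:
  Lat: 52.619′ = 0.876983°; total 60.876983
  N → positive
  λ: 14.13′ = 0.235500°; total 168.235500
  W ⇒ negate

1. -10.31800, 103.51695
2. 32.32314, -102.55805
3. -0.10567, 42.12217
4. 67.73921, 144.09117
5. 60.87698, -168.23550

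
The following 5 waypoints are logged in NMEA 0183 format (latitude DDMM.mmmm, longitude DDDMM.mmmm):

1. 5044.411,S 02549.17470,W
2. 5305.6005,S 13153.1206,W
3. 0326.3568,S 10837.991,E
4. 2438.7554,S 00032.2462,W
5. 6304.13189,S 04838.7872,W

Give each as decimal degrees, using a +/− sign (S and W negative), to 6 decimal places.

Point 1:
  φ: degrees = first 2 digits = 50, minutes = 44.411; 50 + 44.411/60 = 50.7401833
  S → negative
  Longitude: degrees = first 3 digits = 25, minutes = 49.1747; 25 + 49.1747/60 = 25.8195783
  W → negative
Point 2:
  φ: degrees = first 2 digits = 53, minutes = 5.6005; 53 + 5.6005/60 = 53.0933417
  S → negative
  Lon: split at 3 digits → 131° and 53.1206′; 131 + 53.1206/60 = 131.8853433
  hemisphere W, so the sign is −
Point 3:
  φ: degrees = first 2 digits = 3, minutes = 26.3568; 3 + 26.3568/60 = 3.4392800
  S ⇒ negate
  λ: degrees = first 3 digits = 108, minutes = 37.991; 108 + 37.991/60 = 108.6331833
  E ⇒ keep positive
Point 4:
  Latitude: degrees = first 2 digits = 24, minutes = 38.7554; 24 + 38.7554/60 = 24.6459233
  hemisphere S, so the sign is −
  λ: split at 3 digits → 000° and 32.2462′; 0 + 32.2462/60 = 0.5374367
  W ⇒ negate
Point 5:
  Latitude: degrees = first 2 digits = 63, minutes = 4.13189; 63 + 4.13189/60 = 63.0688648
  S → negative
  λ: degrees = first 3 digits = 48, minutes = 38.7872; 48 + 38.7872/60 = 48.6464533
  W ⇒ negate

1. -50.740183, -25.819578
2. -53.093342, -131.885343
3. -3.439280, 108.633183
4. -24.645923, -0.537437
5. -63.068865, -48.646453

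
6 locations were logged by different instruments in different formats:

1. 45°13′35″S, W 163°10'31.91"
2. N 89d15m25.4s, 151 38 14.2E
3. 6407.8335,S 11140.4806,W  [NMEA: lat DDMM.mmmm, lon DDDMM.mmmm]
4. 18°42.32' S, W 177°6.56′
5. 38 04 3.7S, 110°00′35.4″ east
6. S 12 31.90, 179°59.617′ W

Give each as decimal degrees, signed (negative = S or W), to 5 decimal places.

Point 1:
  Latitude: 45 + 13/60 + 35/3600 = 45.226389
  S → negative
  Lon: 163° + 10/60 + 31.91/3600 = 163 + 0.166667 + 0.008864 = 163.175531
  hemisphere W, so the sign is −
Point 2:
  φ: 89° + 15/60 + 25.4/3600 = 89 + 0.250000 + 0.007056 = 89.257056
  N → positive
  λ: 151° + 38/60 + 14.2/3600 = 151 + 0.633333 + 0.003944 = 151.637278
  E ⇒ keep positive
Point 3:
  Lat: degrees = first 2 digits = 64, minutes = 7.8335; 64 + 7.8335/60 = 64.130558
  hemisphere S, so the sign is −
  Longitude: split at 3 digits → 111° and 40.4806′; 111 + 40.4806/60 = 111.674677
  W ⇒ negate
Point 4:
  φ: 18 + 42.32/60 = 18.705333
  S → negative
  Lon: 177 + 6.56/60 = 177.109333
  W ⇒ negate
Point 5:
  φ: 38° + 4/60 + 3.7/3600 = 38 + 0.066667 + 0.001028 = 38.067694
  S → negative
  Longitude: 110° + 0/60 + 35.4/3600 = 110 + 0.000000 + 0.009833 = 110.009833
  E ⇒ keep positive
Point 6:
  Lat: 31.9′ = 0.531667°; total 12.531667
  hemisphere S, so the sign is −
  Lon: 59.617′ = 0.993617°; total 179.993617
  W ⇒ negate

1. -45.22639, -163.17553
2. 89.25706, 151.63728
3. -64.13056, -111.67468
4. -18.70533, -177.10933
5. -38.06769, 110.00983
6. -12.53167, -179.99362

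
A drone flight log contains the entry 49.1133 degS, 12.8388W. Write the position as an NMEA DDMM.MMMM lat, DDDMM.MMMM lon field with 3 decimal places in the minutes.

Latitude: 49° + 0.113300 × 60 = 49° 6.79800′
Longitude: fractional part 0.838800 → 50.32800 minutes

4906.798,S / 01250.328,W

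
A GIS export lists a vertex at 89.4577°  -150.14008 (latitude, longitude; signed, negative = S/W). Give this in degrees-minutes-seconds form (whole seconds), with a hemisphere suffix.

Latitude: whole degrees 89; 27.46200′ → 27′ and 27.72″
Longitude is negative → W; |value| = 150.140080
Longitude: 0.140080° → 8.40480′; 0.40480 × 60 = 24.29″

89°27′28″ N, 150°08′24″ W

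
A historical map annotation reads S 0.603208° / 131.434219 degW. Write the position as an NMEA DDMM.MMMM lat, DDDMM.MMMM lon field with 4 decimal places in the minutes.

0036.1925,S / 13126.0531,W

Latitude: fractional part 0.603208 → 36.192480 minutes
Lon: fractional part 0.434219 → 26.053140 minutes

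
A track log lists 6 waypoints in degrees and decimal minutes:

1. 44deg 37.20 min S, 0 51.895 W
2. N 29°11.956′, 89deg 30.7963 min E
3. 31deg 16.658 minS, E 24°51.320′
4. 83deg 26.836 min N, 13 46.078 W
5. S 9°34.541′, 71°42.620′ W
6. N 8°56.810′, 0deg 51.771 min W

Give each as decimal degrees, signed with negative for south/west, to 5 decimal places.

1. -44.62000, -0.86492
2. 29.19927, 89.51327
3. -31.27763, 24.85533
4. 83.44727, -13.76797
5. -9.57568, -71.71033
6. 8.94683, -0.86285

Point 1:
  Lat: 37.2′ = 0.620000°; total 44.620000
  S → negative
  Lon: 0 + 51.895/60 = 0.864917
  W → negative
Point 2:
  φ: 29 + 11.956/60 = 29.199267
  N → positive
  λ: 30.7963′ = 0.513272°; total 89.513272
  E ⇒ keep positive
Point 3:
  Lat: 16.658′ = 0.277633°; total 31.277633
  S → negative
  Lon: 51.32′ = 0.855333°; total 24.855333
  E → positive
Point 4:
  φ: 26.836′ = 0.447267°; total 83.447267
  N → positive
  λ: 13 + 46.078/60 = 13.767967
  W ⇒ negate
Point 5:
  Lat: 34.541′ = 0.575683°; total 9.575683
  S → negative
  Lon: 42.62′ = 0.710333°; total 71.710333
  W → negative
Point 6:
  Latitude: 8 + 56.81/60 = 8.946833
  N → positive
  Longitude: 51.771′ = 0.862850°; total 0.862850
  W → negative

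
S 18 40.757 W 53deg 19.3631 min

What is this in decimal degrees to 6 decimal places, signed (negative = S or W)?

-18.679283, -53.322718

φ: 40.757′ = 0.679283°; total 18.6792833
hemisphere S, so the sign is −
Longitude: 19.3631′ = 0.322718°; total 53.3227183
W → negative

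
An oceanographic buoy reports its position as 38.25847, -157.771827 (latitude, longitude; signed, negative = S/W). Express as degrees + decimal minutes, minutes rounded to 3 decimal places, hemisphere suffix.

Lat: 38° + 0.258470 × 60 = 38° 15.50820′
Longitude is negative → W; |value| = 157.771827
Longitude: fractional part 0.771827 → 46.30962 minutes

38° 15.508′ N, 157° 46.310′ W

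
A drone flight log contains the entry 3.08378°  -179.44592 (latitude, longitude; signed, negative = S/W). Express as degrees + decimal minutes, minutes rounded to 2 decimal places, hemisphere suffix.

3° 5.03′ N, 179° 26.76′ W

Lat: fractional part 0.083780 → 5.0268 minutes
Longitude is negative → W; |value| = 179.445920
λ: fractional part 0.445920 → 26.7552 minutes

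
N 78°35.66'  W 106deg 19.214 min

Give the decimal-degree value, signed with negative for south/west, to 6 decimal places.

78.594333, -106.320233

Latitude: 78 + 35.66/60 = 78.5943333
N → positive
Lon: 106 + 19.214/60 = 106.3202333
W → negative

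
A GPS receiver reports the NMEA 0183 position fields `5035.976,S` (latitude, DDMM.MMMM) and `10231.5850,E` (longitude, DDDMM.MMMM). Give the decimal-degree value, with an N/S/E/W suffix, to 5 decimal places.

Latitude: degrees = first 2 digits = 50, minutes = 35.976; 50 + 35.976/60 = 50.599600
λ: degrees = first 3 digits = 102, minutes = 31.585; 102 + 31.585/60 = 102.526417

50.59960° S, 102.52642° E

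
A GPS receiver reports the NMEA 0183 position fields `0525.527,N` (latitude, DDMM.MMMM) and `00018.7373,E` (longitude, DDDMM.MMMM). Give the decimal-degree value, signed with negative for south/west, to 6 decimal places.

Latitude: split at 2 digits → 05° and 25.527′; 5 + 25.527/60 = 5.4254500
N → positive
λ: split at 3 digits → 000° and 18.7373′; 0 + 18.7373/60 = 0.3122883
E ⇒ keep positive

5.425450, 0.312288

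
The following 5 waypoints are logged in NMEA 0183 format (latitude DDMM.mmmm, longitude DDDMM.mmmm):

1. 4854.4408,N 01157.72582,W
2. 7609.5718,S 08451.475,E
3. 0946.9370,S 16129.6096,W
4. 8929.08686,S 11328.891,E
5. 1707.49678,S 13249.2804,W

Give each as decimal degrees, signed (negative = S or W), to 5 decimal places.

Point 1:
  φ: split at 2 digits → 48° and 54.4408′; 48 + 54.4408/60 = 48.907347
  N ⇒ keep positive
  Longitude: degrees = first 3 digits = 11, minutes = 57.72582; 11 + 57.72582/60 = 11.962097
  W ⇒ negate
Point 2:
  φ: degrees = first 2 digits = 76, minutes = 9.5718; 76 + 9.5718/60 = 76.159530
  S ⇒ negate
  Longitude: split at 3 digits → 084° and 51.475′; 84 + 51.475/60 = 84.857917
  E → positive
Point 3:
  Latitude: degrees = first 2 digits = 9, minutes = 46.937; 9 + 46.937/60 = 9.782283
  S ⇒ negate
  Lon: split at 3 digits → 161° and 29.6096′; 161 + 29.6096/60 = 161.493493
  hemisphere W, so the sign is −
Point 4:
  Lat: degrees = first 2 digits = 89, minutes = 29.08686; 89 + 29.08686/60 = 89.484781
  hemisphere S, so the sign is −
  Lon: split at 3 digits → 113° and 28.891′; 113 + 28.891/60 = 113.481517
  E → positive
Point 5:
  Lat: split at 2 digits → 17° and 7.49678′; 17 + 7.49678/60 = 17.124946
  S → negative
  Longitude: split at 3 digits → 132° and 49.2804′; 132 + 49.2804/60 = 132.821340
  hemisphere W, so the sign is −

1. 48.90735, -11.96210
2. -76.15953, 84.85792
3. -9.78228, -161.49349
4. -89.48478, 113.48152
5. -17.12495, -132.82134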